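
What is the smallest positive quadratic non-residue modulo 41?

(2/41) = +1, so 2 is a residue.
(3/41) = −1, so 3 is the smallest positive non-residue mod 41.

3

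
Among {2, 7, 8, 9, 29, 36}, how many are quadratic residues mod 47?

5

(2/47) = +1 → QR.
(7/47) = +1 → QR.
(8/47) = +1 → QR.
(9/47) = +1 → QR.
(29/47) = -1 → non-residue.
(36/47) = +1 → QR.
Total quadratic residues among the 6: 5.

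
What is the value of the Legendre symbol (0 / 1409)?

0

Top reduces to 0: gcd > 1, so the symbol is 0.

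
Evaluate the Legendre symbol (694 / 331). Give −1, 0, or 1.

-1

First reduce: 694 ≡ 32 (mod 331).
Pull out 2^5: since 331 ≡ 3 (mod 8), (2/331) = -1, so (2/331)^5 = -1.
Reached (1/331) = 1. Collecting the sign flips along the way, the symbol is -1.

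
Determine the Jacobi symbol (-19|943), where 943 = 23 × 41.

-1

First reduce: -19 ≡ 924 (mod 943).
Pull out 2^2: since 943 ≡ 7 (mod 8), (2/943) = +1, so (2/943)^2 = +1.
Reciprocity: 231 ≡ 3 and 943 ≡ 3 (mod 4), so (231/943) = −(943/231).
Reduce top mod 231: now compute (19/231).
Reciprocity: 19 ≡ 3 and 231 ≡ 3 (mod 4), so (19/231) = −(231/19).
Reduce top mod 19: now compute (3/19).
Reciprocity: 3 ≡ 3 and 19 ≡ 3 (mod 4), so (3/19) = −(19/3).
Reduce top mod 3: now compute (1/3).
Reached (1/3) = 1. Collecting the sign flips along the way, the symbol is -1.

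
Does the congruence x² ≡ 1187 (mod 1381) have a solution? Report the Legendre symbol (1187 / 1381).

Reciprocity: 1187 ≡ 3 and 1381 ≡ 1 (mod 4), so (1187/1381) = +(1381/1187).
Reduce top mod 1187: now compute (194/1187).
Pull out 2: since 1187 ≡ 3 (mod 8), (2/1187) = -1.
Reciprocity: 97 ≡ 1 and 1187 ≡ 3 (mod 4), so (97/1187) = +(1187/97).
Reduce top mod 97: now compute (23/97).
Reciprocity: 23 ≡ 3 and 97 ≡ 1 (mod 4), so (23/97) = +(97/23).
Reduce top mod 23: now compute (5/23).
Reciprocity: 5 ≡ 1 and 23 ≡ 3 (mod 4), so (5/23) = +(23/5).
Reduce top mod 5: now compute (3/5).
Reciprocity: 3 ≡ 3 and 5 ≡ 1 (mod 4), so (3/5) = +(5/3).
Reduce top mod 3: now compute (2/3).
Pull out 2: since 3 ≡ 3 (mod 8), (2/3) = -1.
Reached (1/3) = 1. Collecting the sign flips along the way, the symbol is +1.

1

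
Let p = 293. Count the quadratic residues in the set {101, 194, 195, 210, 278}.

(101/293) = -1 → non-residue.
(194/293) = -1 → non-residue.
(195/293) = -1 → non-residue.
(210/293) = +1 → QR.
(278/293) = +1 → QR.
Total quadratic residues among the 5: 2.

2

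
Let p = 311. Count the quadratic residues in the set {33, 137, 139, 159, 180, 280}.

5

(33/311) = -1 → non-residue.
(137/311) = +1 → QR.
(139/311) = +1 → QR.
(159/311) = +1 → QR.
(180/311) = +1 → QR.
(280/311) = +1 → QR.
Total quadratic residues among the 6: 5.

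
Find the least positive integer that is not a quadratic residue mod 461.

2

(2/461) = −1, so 2 is the smallest positive non-residue mod 461.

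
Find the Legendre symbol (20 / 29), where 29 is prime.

1

Pull out 2^2: since 29 ≡ 5 (mod 8), (2/29) = -1, so (2/29)^2 = +1.
Reciprocity: 5 ≡ 1 and 29 ≡ 1 (mod 4), so (5/29) = +(29/5).
Reduce top mod 5: now compute (4/5).
Pull out 2^2: since 5 ≡ 5 (mod 8), (2/5) = -1, so (2/5)^2 = +1.
Reached (1/5) = 1. Collecting the sign flips along the way, the symbol is +1.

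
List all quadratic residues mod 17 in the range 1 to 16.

Square k = 1,…,8 (k and 17−k give the same square):
1²=1, 2²=4, 3²=9, 4²=16, 5²≡8, 6²≡2, 7²≡15, 8²≡13 (mod 17).
So the quadratic residues mod 17 are {1, 2, 4, 8, 9, 13, 15, 16}.

1, 2, 4, 8, 9, 13, 15, 16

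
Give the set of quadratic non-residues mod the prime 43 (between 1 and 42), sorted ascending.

2 3 5 7 8 12 18 19 20 22 26 27 28 29 30 32 33 34 37 39 42

Square k = 1,…,21 (k and 43−k give the same square):
1²=1, 2²=4, 3²=9, 4²=16, 5²=25, 6²=36, 7²≡6, 8²≡21, 9²≡38, 10²≡14, 11²≡35, 12²≡15, 13²≡40, 14²≡24, 15²≡10, 16²≡41, 17²≡31, 18²≡23, 19²≡17, 20²≡13, 21²≡11 (mod 43).
The residues are {1, 4, 6, 9, 10, 11, 13, 14, 15, 16, 17, 21, 23, 24, 25, 31, 35, 36, 38, 40, 41}; the non-residues are the remaining 21 nonzero classes.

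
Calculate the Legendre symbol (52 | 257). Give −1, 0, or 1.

Pull out 2^2: since 257 ≡ 1 (mod 8), (2/257) = +1, so (2/257)^2 = +1.
Reciprocity: 13 ≡ 1 and 257 ≡ 1 (mod 4), so (13/257) = +(257/13).
Reduce top mod 13: now compute (10/13).
Pull out 2: since 13 ≡ 5 (mod 8), (2/13) = -1.
Reciprocity: 5 ≡ 1 and 13 ≡ 1 (mod 4), so (5/13) = +(13/5).
Reduce top mod 5: now compute (3/5).
Reciprocity: 3 ≡ 3 and 5 ≡ 1 (mod 4), so (3/5) = +(5/3).
Reduce top mod 3: now compute (2/3).
Pull out 2: since 3 ≡ 3 (mod 8), (2/3) = -1.
Reached (1/3) = 1. Collecting the sign flips along the way, the symbol is +1.

1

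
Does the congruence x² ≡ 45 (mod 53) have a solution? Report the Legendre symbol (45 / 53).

-1

Reciprocity: 45 ≡ 1 and 53 ≡ 1 (mod 4), so (45/53) = +(53/45).
Reduce top mod 45: now compute (8/45).
Pull out 2^3: since 45 ≡ 5 (mod 8), (2/45) = -1, so (2/45)^3 = -1.
Reached (1/45) = 1. Collecting the sign flips along the way, the symbol is -1.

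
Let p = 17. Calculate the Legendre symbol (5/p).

-1

Reciprocity: 5 ≡ 1 and 17 ≡ 1 (mod 4), so (5/17) = +(17/5).
Reduce top mod 5: now compute (2/5).
Pull out 2: since 5 ≡ 5 (mod 8), (2/5) = -1.
Reached (1/5) = 1. Collecting the sign flips along the way, the symbol is -1.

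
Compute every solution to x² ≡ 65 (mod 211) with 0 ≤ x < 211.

102, 109

Since 211 ≡ 3 (mod 4), a square root of 65 is 65^((211+1)/4) = 65^53 mod 211.
Repeated squaring: 65^2≡5, 65^4≡25, 65^8≡203, 65^16≡64, 65^32≡87 (mod 211).
65^53 = 65^(32+16+4+1) ≡ 109 (mod 211).
Check: 109² = 11881 ≡ 65 (mod 211). The two roots are 102 and 109.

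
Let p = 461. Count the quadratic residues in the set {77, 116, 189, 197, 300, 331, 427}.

3

(77/461) = +1 → QR.
(116/461) = -1 → non-residue.
(189/461) = +1 → QR.
(197/461) = -1 → non-residue.
(300/461) = -1 → non-residue.
(331/461) = +1 → QR.
(427/461) = -1 → non-residue.
Total quadratic residues among the 7: 3.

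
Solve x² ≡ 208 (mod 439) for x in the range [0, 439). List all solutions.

74, 365

Since 439 ≡ 3 (mod 4), a square root of 208 is 208^((439+1)/4) = 208^110 mod 439.
Repeated squaring: 208^2≡242, 208^4≡177, 208^8≡160, 208^16≡138, 208^32≡167, 208^64≡232 (mod 439).
208^110 = 208^(64+32+8+4+2) ≡ 365 (mod 439).
Check: 365² = 133225 ≡ 208 (mod 439). The two roots are 74 and 365.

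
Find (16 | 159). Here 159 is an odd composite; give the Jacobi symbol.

1

Pull out 2^4: since 159 ≡ 7 (mod 8), (2/159) = +1, so (2/159)^4 = +1.
Reached (1/159) = 1. Collecting the sign flips along the way, the symbol is +1.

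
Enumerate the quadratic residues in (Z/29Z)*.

Square k = 1,…,14 (k and 29−k give the same square):
1²=1, 2²=4, 3²=9, 4²=16, 5²=25, 6²≡7, 7²≡20, 8²≡6, 9²≡23, 10²≡13, 11²≡5, 12²≡28, 13²≡24, 14²≡22 (mod 29).
So the quadratic residues mod 29 are {1, 4, 5, 6, 7, 9, 13, 16, 20, 22, 23, 24, 25, 28}.

1,4,5,6,7,9,13,16,20,22,23,24,25,28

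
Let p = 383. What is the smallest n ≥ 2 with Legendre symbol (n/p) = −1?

5

(2/383) = +1, so 2 is a residue.
(3/383) = +1, so 3 is a residue.
(4/383) = +1, so 4 is a residue.
(5/383) = −1, so 5 is the smallest positive non-residue mod 383.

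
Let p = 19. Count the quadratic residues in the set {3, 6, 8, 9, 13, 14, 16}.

(3/19) = -1 → non-residue.
(6/19) = +1 → QR.
(8/19) = -1 → non-residue.
(9/19) = +1 → QR.
(13/19) = -1 → non-residue.
(14/19) = -1 → non-residue.
(16/19) = +1 → QR.
Total quadratic residues among the 7: 3.

3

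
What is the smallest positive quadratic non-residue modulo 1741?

2

(2/1741) = −1, so 2 is the smallest positive non-residue mod 1741.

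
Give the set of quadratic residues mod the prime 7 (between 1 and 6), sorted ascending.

1 2 4

Square k = 1,…,3 (k and 7−k give the same square):
1²=1, 2²=4, 3²≡2 (mod 7).
So the quadratic residues mod 7 are {1, 2, 4}.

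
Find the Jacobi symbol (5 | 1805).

Reciprocity: 5 ≡ 1 and 1805 ≡ 1 (mod 4), so (5/1805) = +(1805/5).
Reduce top mod 5: now compute (0/5).
Top reduces to 0: gcd > 1, so the symbol is 0.

0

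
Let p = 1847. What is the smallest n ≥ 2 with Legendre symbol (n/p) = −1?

(2/1847) = +1, so 2 is a residue.
(3/1847) = +1, so 3 is a residue.
(4/1847) = +1, so 4 is a residue.
(5/1847) = −1, so 5 is the smallest positive non-residue mod 1847.

5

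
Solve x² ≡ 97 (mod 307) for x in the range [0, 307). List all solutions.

Since 307 ≡ 3 (mod 4), a square root of 97 is 97^((307+1)/4) = 97^77 mod 307.
Repeated squaring: 97^2≡199, 97^4≡305, 97^8≡4, 97^16≡16, 97^32≡256, 97^64≡145 (mod 307).
97^77 = 97^(64+8+4+1) ≡ 149 (mod 307).
Check: 149² = 22201 ≡ 97 (mod 307). The two roots are 149 and 158.

149, 158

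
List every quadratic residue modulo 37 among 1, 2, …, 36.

Square k = 1,…,18 (k and 37−k give the same square):
1²=1, 2²=4, 3²=9, 4²=16, 5²=25, 6²=36, 7²≡12, 8²≡27, 9²≡7, 10²≡26, 11²≡10, 12²≡33, 13²≡21, 14²≡11, 15²≡3, 16²≡34, 17²≡30, 18²≡28 (mod 37).
So the quadratic residues mod 37 are {1, 3, 4, 7, 9, 10, 11, 12, 16, 21, 25, 26, 27, 28, 30, 33, 34, 36}.

1, 3, 4, 7, 9, 10, 11, 12, 16, 21, 25, 26, 27, 28, 30, 33, 34, 36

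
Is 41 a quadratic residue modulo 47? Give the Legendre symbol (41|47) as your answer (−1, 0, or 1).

-1

Reciprocity: 41 ≡ 1 and 47 ≡ 3 (mod 4), so (41/47) = +(47/41).
Reduce top mod 41: now compute (6/41).
Pull out 2: since 41 ≡ 1 (mod 8), (2/41) = +1.
Reciprocity: 3 ≡ 3 and 41 ≡ 1 (mod 4), so (3/41) = +(41/3).
Reduce top mod 3: now compute (2/3).
Pull out 2: since 3 ≡ 3 (mod 8), (2/3) = -1.
Reached (1/3) = 1. Collecting the sign flips along the way, the symbol is -1.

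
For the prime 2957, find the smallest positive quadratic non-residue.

(2/2957) = −1, so 2 is the smallest positive non-residue mod 2957.

2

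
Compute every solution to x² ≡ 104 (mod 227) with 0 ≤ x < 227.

Since 227 ≡ 3 (mod 4), a square root of 104 is 104^((227+1)/4) = 104^57 mod 227.
Repeated squaring: 104^2≡147, 104^4≡44, 104^8≡120, 104^16≡99, 104^32≡40 (mod 227).
104^57 = 104^(32+16+8+1) ≡ 176 (mod 227).
Check: 176² = 30976 ≡ 104 (mod 227). The two roots are 51 and 176.

51, 176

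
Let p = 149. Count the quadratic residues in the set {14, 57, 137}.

0

(14/149) = -1 → non-residue.
(57/149) = -1 → non-residue.
(137/149) = -1 → non-residue.
Total quadratic residues among the 3: 0.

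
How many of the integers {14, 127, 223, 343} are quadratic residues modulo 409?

0

(14/409) = -1 → non-residue.
(127/409) = -1 → non-residue.
(223/409) = -1 → non-residue.
(343/409) = -1 → non-residue.
Total quadratic residues among the 4: 0.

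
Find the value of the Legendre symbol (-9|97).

1

First reduce: -9 ≡ 88 (mod 97).
Pull out 2^3: since 97 ≡ 1 (mod 8), (2/97) = +1, so (2/97)^3 = +1.
Reciprocity: 11 ≡ 3 and 97 ≡ 1 (mod 4), so (11/97) = +(97/11).
Reduce top mod 11: now compute (9/11).
Reciprocity: 9 ≡ 1 and 11 ≡ 3 (mod 4), so (9/11) = +(11/9).
Reduce top mod 9: now compute (2/9).
Pull out 2: since 9 ≡ 1 (mod 8), (2/9) = +1.
Reached (1/9) = 1. Collecting the sign flips along the way, the symbol is +1.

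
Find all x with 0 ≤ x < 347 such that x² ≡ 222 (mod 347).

Since 347 ≡ 3 (mod 4), a square root of 222 is 222^((347+1)/4) = 222^87 mod 347.
Repeated squaring: 222^2≡10, 222^4≡100, 222^8≡284, 222^16≡152, 222^32≡202, 222^64≡205 (mod 347).
222^87 = 222^(64+16+4+2+1) ≡ 48 (mod 347).
Check: 48² = 2304 ≡ 222 (mod 347). The two roots are 48 and 299.

48, 299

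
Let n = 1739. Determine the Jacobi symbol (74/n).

0

Pull out 2: since 1739 ≡ 3 (mod 8), (2/1739) = -1.
Reciprocity: 37 ≡ 1 and 1739 ≡ 3 (mod 4), so (37/1739) = +(1739/37).
Reduce top mod 37: now compute (0/37).
Top reduces to 0: gcd > 1, so the symbol is 0.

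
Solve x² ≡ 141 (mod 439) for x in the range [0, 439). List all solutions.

128, 311

Since 439 ≡ 3 (mod 4), a square root of 141 is 141^((439+1)/4) = 141^110 mod 439.
Repeated squaring: 141^2≡126, 141^4≡72, 141^8≡355, 141^16≡32, 141^32≡146, 141^64≡244 (mod 439).
141^110 = 141^(64+32+8+4+2) ≡ 128 (mod 439).
Check: 128² = 16384 ≡ 141 (mod 439). The two roots are 128 and 311.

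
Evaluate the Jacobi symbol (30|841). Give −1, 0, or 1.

1

Pull out 2: since 841 ≡ 1 (mod 8), (2/841) = +1.
Reciprocity: 15 ≡ 3 and 841 ≡ 1 (mod 4), so (15/841) = +(841/15).
Reduce top mod 15: now compute (1/15).
Reached (1/15) = 1. Collecting the sign flips along the way, the symbol is +1.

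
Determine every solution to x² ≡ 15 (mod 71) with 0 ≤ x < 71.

21, 50

Since 71 ≡ 3 (mod 4), a square root of 15 is 15^((71+1)/4) = 15^18 mod 71.
Repeated squaring: 15^2≡12, 15^4≡2, 15^8≡4, 15^16≡16 (mod 71).
15^18 = 15^(16+2) ≡ 50 (mod 71).
Check: 50² = 2500 ≡ 15 (mod 71). The two roots are 21 and 50.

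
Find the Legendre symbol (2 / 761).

1

Euler's criterion: (2/761) ≡ 2^380 (mod 761).
2^2 ≡ 4 (mod 761)
2^4 ≡ 16 (mod 761)
2^8 ≡ 256 (mod 761)
2^16 ≡ 90 (mod 761)
2^32 ≡ 490 (mod 761)
2^64 ≡ 385 (mod 761)
2^128 ≡ 591 (mod 761)
2^256 ≡ 743 (mod 761)
2^380 = 2^(256+64+32+16+8+4) ≡ 1 (mod 761).
Result is 1, so (2/761) = 1.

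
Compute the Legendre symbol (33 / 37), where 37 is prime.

Reciprocity: 33 ≡ 1 and 37 ≡ 1 (mod 4), so (33/37) = +(37/33).
Reduce top mod 33: now compute (4/33).
Pull out 2^2: since 33 ≡ 1 (mod 8), (2/33) = +1, so (2/33)^2 = +1.
Reached (1/33) = 1. Collecting the sign flips along the way, the symbol is +1.

1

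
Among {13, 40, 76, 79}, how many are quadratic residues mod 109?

0

(13/109) = -1 → non-residue.
(40/109) = -1 → non-residue.
(76/109) = -1 → non-residue.
(79/109) = -1 → non-residue.
Total quadratic residues among the 4: 0.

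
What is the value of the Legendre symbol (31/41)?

1

Euler's criterion: (31/41) ≡ 31^20 (mod 41).
31^2 ≡ 18 (mod 41)
31^4 ≡ 37 (mod 41)
31^8 ≡ 16 (mod 41)
31^16 ≡ 10 (mod 41)
31^20 = 31^(16+4) ≡ 1 (mod 41).
Result is 1, so (31/41) = 1.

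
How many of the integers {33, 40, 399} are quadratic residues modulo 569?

3

(33/569) = +1 → QR.
(40/569) = +1 → QR.
(399/569) = +1 → QR.
Total quadratic residues among the 3: 3.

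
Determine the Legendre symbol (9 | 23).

Reciprocity: 9 ≡ 1 and 23 ≡ 3 (mod 4), so (9/23) = +(23/9).
Reduce top mod 9: now compute (5/9).
Reciprocity: 5 ≡ 1 and 9 ≡ 1 (mod 4), so (5/9) = +(9/5).
Reduce top mod 5: now compute (4/5).
Pull out 2^2: since 5 ≡ 5 (mod 8), (2/5) = -1, so (2/5)^2 = +1.
Reached (1/5) = 1. Collecting the sign flips along the way, the symbol is +1.

1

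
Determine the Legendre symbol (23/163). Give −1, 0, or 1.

-1

Euler's criterion: (23/163) ≡ 23^81 (mod 163).
23^2 ≡ 40 (mod 163)
23^4 ≡ 133 (mod 163)
23^8 ≡ 85 (mod 163)
23^16 ≡ 53 (mod 163)
23^32 ≡ 38 (mod 163)
23^64 ≡ 140 (mod 163)
23^81 = 23^(64+16+1) ≡ 162 (mod 163).
Result is 162 ≡ −1, so (23/163) = −1.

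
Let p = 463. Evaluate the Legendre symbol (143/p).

1

Reciprocity: 143 ≡ 3 and 463 ≡ 3 (mod 4), so (143/463) = −(463/143).
Reduce top mod 143: now compute (34/143).
Pull out 2: since 143 ≡ 7 (mod 8), (2/143) = +1.
Reciprocity: 17 ≡ 1 and 143 ≡ 3 (mod 4), so (17/143) = +(143/17).
Reduce top mod 17: now compute (7/17).
Reciprocity: 7 ≡ 3 and 17 ≡ 1 (mod 4), so (7/17) = +(17/7).
Reduce top mod 7: now compute (3/7).
Reciprocity: 3 ≡ 3 and 7 ≡ 3 (mod 4), so (3/7) = −(7/3).
Reduce top mod 3: now compute (1/3).
Reached (1/3) = 1. Collecting the sign flips along the way, the symbol is +1.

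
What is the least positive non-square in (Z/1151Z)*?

(2/1151) = +1, so 2 is a residue.
(3/1151) = +1, so 3 is a residue.
(4/1151) = +1, so 4 is a residue.
(5/1151) = +1, so 5 is a residue.
(6/1151) = +1, so 6 is a residue.
(7/1151) = +1, so 7 is a residue.
(8/1151) = +1, so 8 is a residue.
(9/1151) = +1, so 9 is a residue.
(10/1151) = +1, so 10 is a residue.
(11/1151) = +1, so 11 is a residue.
(12/1151) = +1, so 12 is a residue.
(13/1151) = −1, so 13 is the smallest positive non-residue mod 1151.

13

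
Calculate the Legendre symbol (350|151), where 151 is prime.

Euler's criterion: (350/151) ≡ 48^75 (mod 151).
48^2 ≡ 39 (mod 151)
48^4 ≡ 11 (mod 151)
48^8 ≡ 121 (mod 151)
48^16 ≡ 145 (mod 151)
48^32 ≡ 36 (mod 151)
48^64 ≡ 88 (mod 151)
48^75 = 48^(64+8+2+1) ≡ 150 (mod 151).
Result is 150 ≡ −1, so (350/151) = −1.

-1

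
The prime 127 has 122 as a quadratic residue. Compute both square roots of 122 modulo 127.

Since 127 ≡ 3 (mod 4), a square root of 122 is 122^((127+1)/4) = 122^32 mod 127.
Repeated squaring: 122^2≡25, 122^4≡117, 122^8≡100, 122^16≡94, 122^32≡73 (mod 127).
122^32 = 122^(32) ≡ 73 (mod 127).
Check: 73² = 5329 ≡ 122 (mod 127). The two roots are 54 and 73.

54, 73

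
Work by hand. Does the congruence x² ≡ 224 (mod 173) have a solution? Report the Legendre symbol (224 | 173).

First reduce: 224 ≡ 51 (mod 173).
Reciprocity: 51 ≡ 3 and 173 ≡ 1 (mod 4), so (51/173) = +(173/51).
Reduce top mod 51: now compute (20/51).
Pull out 2^2: since 51 ≡ 3 (mod 8), (2/51) = -1, so (2/51)^2 = +1.
Reciprocity: 5 ≡ 1 and 51 ≡ 3 (mod 4), so (5/51) = +(51/5).
Reduce top mod 5: now compute (1/5).
Reached (1/5) = 1. Collecting the sign flips along the way, the symbol is +1.

1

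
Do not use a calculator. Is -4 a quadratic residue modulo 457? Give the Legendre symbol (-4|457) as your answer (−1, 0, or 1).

1

First reduce: -4 ≡ 453 (mod 457).
Reciprocity: 453 ≡ 1 and 457 ≡ 1 (mod 4), so (453/457) = +(457/453).
Reduce top mod 453: now compute (4/453).
Pull out 2^2: since 453 ≡ 5 (mod 8), (2/453) = -1, so (2/453)^2 = +1.
Reached (1/453) = 1. Collecting the sign flips along the way, the symbol is +1.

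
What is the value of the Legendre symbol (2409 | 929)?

1

Euler's criterion: (2409/929) ≡ 551^464 (mod 929).
551^2 ≡ 747 (mod 929)
551^4 ≡ 609 (mod 929)
551^8 ≡ 210 (mod 929)
551^16 ≡ 437 (mod 929)
551^32 ≡ 524 (mod 929)
551^64 ≡ 521 (mod 929)
551^128 ≡ 173 (mod 929)
551^256 ≡ 201 (mod 929)
551^464 = 551^(256+128+64+16) ≡ 1 (mod 929).
Result is 1, so (2409/929) = 1.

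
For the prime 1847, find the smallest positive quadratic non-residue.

(2/1847) = +1, so 2 is a residue.
(3/1847) = +1, so 3 is a residue.
(4/1847) = +1, so 4 is a residue.
(5/1847) = −1, so 5 is the smallest positive non-residue mod 1847.

5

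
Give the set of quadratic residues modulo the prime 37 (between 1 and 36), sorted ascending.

1,3,4,7,9,10,11,12,16,21,25,26,27,28,30,33,34,36

Square k = 1,…,18 (k and 37−k give the same square):
1²=1, 2²=4, 3²=9, 4²=16, 5²=25, 6²=36, 7²≡12, 8²≡27, 9²≡7, 10²≡26, 11²≡10, 12²≡33, 13²≡21, 14²≡11, 15²≡3, 16²≡34, 17²≡30, 18²≡28 (mod 37).
So the quadratic residues mod 37 are {1, 3, 4, 7, 9, 10, 11, 12, 16, 21, 25, 26, 27, 28, 30, 33, 34, 36}.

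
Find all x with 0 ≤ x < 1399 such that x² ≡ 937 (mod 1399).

Since 1399 ≡ 3 (mod 4), a square root of 937 is 937^((1399+1)/4) = 937^350 mod 1399.
Repeated squaring: 937^2≡796, 937^4≡1268, 937^8≡373, 937^16≡628, 937^32≡1265, 937^64≡1168, 937^128≡199, 937^256≡429 (mod 1399).
937^350 = 937^(256+64+16+8+4+2) ≡ 362 (mod 1399).
Check: 362² = 131044 ≡ 937 (mod 1399). The two roots are 362 and 1037.

362, 1037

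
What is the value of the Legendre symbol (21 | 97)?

Reciprocity: 21 ≡ 1 and 97 ≡ 1 (mod 4), so (21/97) = +(97/21).
Reduce top mod 21: now compute (13/21).
Reciprocity: 13 ≡ 1 and 21 ≡ 1 (mod 4), so (13/21) = +(21/13).
Reduce top mod 13: now compute (8/13).
Pull out 2^3: since 13 ≡ 5 (mod 8), (2/13) = -1, so (2/13)^3 = -1.
Reached (1/13) = 1. Collecting the sign flips along the way, the symbol is -1.

-1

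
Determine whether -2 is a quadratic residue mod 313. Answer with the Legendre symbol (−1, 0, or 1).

Euler's criterion: (-2/313) ≡ 311^156 (mod 313).
311^2 ≡ 4 (mod 313)
311^4 ≡ 16 (mod 313)
311^8 ≡ 256 (mod 313)
311^16 ≡ 119 (mod 313)
311^32 ≡ 76 (mod 313)
311^64 ≡ 142 (mod 313)
311^128 ≡ 132 (mod 313)
311^156 = 311^(128+16+8+4) ≡ 1 (mod 313).
Result is 1, so (-2/313) = 1.

1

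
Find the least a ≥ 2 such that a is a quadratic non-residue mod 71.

7

(2/71) = +1, so 2 is a residue.
(3/71) = +1, so 3 is a residue.
(4/71) = +1, so 4 is a residue.
(5/71) = +1, so 5 is a residue.
(6/71) = +1, so 6 is a residue.
(7/71) = −1, so 7 is the smallest positive non-residue mod 71.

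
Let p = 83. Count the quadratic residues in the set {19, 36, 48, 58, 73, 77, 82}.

(19/83) = -1 → non-residue.
(36/83) = +1 → QR.
(48/83) = +1 → QR.
(58/83) = -1 → non-residue.
(73/83) = -1 → non-residue.
(77/83) = +1 → QR.
(82/83) = -1 → non-residue.
Total quadratic residues among the 7: 3.

3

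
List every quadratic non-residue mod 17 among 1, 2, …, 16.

3,5,6,7,10,11,12,14

Square k = 1,…,8 (k and 17−k give the same square):
1²=1, 2²=4, 3²=9, 4²=16, 5²≡8, 6²≡2, 7²≡15, 8²≡13 (mod 17).
The residues are {1, 2, 4, 8, 9, 13, 15, 16}; the non-residues are the remaining 8 nonzero classes.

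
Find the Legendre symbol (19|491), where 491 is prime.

Euler's criterion: (19/491) ≡ 19^245 (mod 491).
19^2 ≡ 361 (mod 491)
19^4 ≡ 206 (mod 491)
19^8 ≡ 210 (mod 491)
19^16 ≡ 401 (mod 491)
19^32 ≡ 244 (mod 491)
19^64 ≡ 125 (mod 491)
19^128 ≡ 404 (mod 491)
19^245 = 19^(128+64+32+16+4+1) ≡ 490 (mod 491).
Result is 490 ≡ −1, so (19/491) = −1.

-1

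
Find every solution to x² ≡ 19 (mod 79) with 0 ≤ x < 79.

Since 79 ≡ 3 (mod 4), a square root of 19 is 19^((79+1)/4) = 19^20 mod 79.
Repeated squaring: 19^2≡45, 19^4≡50, 19^8≡51, 19^16≡73 (mod 79).
19^20 = 19^(16+4) ≡ 16 (mod 79).
Check: 16² = 256 ≡ 19 (mod 79). The two roots are 16 and 63.

16, 63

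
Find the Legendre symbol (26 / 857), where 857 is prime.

Pull out 2: since 857 ≡ 1 (mod 8), (2/857) = +1.
Reciprocity: 13 ≡ 1 and 857 ≡ 1 (mod 4), so (13/857) = +(857/13).
Reduce top mod 13: now compute (12/13).
Pull out 2^2: since 13 ≡ 5 (mod 8), (2/13) = -1, so (2/13)^2 = +1.
Reciprocity: 3 ≡ 3 and 13 ≡ 1 (mod 4), so (3/13) = +(13/3).
Reduce top mod 3: now compute (1/3).
Reached (1/3) = 1. Collecting the sign flips along the way, the symbol is +1.

1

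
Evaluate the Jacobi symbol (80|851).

1

Pull out 2^4: since 851 ≡ 3 (mod 8), (2/851) = -1, so (2/851)^4 = +1.
Reciprocity: 5 ≡ 1 and 851 ≡ 3 (mod 4), so (5/851) = +(851/5).
Reduce top mod 5: now compute (1/5).
Reached (1/5) = 1. Collecting the sign flips along the way, the symbol is +1.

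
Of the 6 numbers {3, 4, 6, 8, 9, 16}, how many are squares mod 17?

4

(3/17) = -1 → non-residue.
(4/17) = +1 → QR.
(6/17) = -1 → non-residue.
(8/17) = +1 → QR.
(9/17) = +1 → QR.
(16/17) = +1 → QR.
Total quadratic residues among the 6: 4.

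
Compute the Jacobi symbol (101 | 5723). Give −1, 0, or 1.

Reciprocity: 101 ≡ 1 and 5723 ≡ 3 (mod 4), so (101/5723) = +(5723/101).
Reduce top mod 101: now compute (67/101).
Reciprocity: 67 ≡ 3 and 101 ≡ 1 (mod 4), so (67/101) = +(101/67).
Reduce top mod 67: now compute (34/67).
Pull out 2: since 67 ≡ 3 (mod 8), (2/67) = -1.
Reciprocity: 17 ≡ 1 and 67 ≡ 3 (mod 4), so (17/67) = +(67/17).
Reduce top mod 17: now compute (16/17).
Pull out 2^4: since 17 ≡ 1 (mod 8), (2/17) = +1, so (2/17)^4 = +1.
Reached (1/17) = 1. Collecting the sign flips along the way, the symbol is -1.

-1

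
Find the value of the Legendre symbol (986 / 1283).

Pull out 2: since 1283 ≡ 3 (mod 8), (2/1283) = -1.
Reciprocity: 493 ≡ 1 and 1283 ≡ 3 (mod 4), so (493/1283) = +(1283/493).
Reduce top mod 493: now compute (297/493).
Reciprocity: 297 ≡ 1 and 493 ≡ 1 (mod 4), so (297/493) = +(493/297).
Reduce top mod 297: now compute (196/297).
Pull out 2^2: since 297 ≡ 1 (mod 8), (2/297) = +1, so (2/297)^2 = +1.
Reciprocity: 49 ≡ 1 and 297 ≡ 1 (mod 4), so (49/297) = +(297/49).
Reduce top mod 49: now compute (3/49).
Reciprocity: 3 ≡ 3 and 49 ≡ 1 (mod 4), so (3/49) = +(49/3).
Reduce top mod 3: now compute (1/3).
Reached (1/3) = 1. Collecting the sign flips along the way, the symbol is -1.

-1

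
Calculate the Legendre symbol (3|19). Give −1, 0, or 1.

Reciprocity: 3 ≡ 3 and 19 ≡ 3 (mod 4), so (3/19) = −(19/3).
Reduce top mod 3: now compute (1/3).
Reached (1/3) = 1. Collecting the sign flips along the way, the symbol is -1.

-1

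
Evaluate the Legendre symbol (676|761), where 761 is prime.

Euler's criterion: (676/761) ≡ 676^380 (mod 761).
676^2 ≡ 376 (mod 761)
676^4 ≡ 591 (mod 761)
676^8 ≡ 743 (mod 761)
676^16 ≡ 324 (mod 761)
676^32 ≡ 719 (mod 761)
676^64 ≡ 242 (mod 761)
676^128 ≡ 728 (mod 761)
676^256 ≡ 328 (mod 761)
676^380 = 676^(256+64+32+16+8+4) ≡ 1 (mod 761).
Result is 1, so (676/761) = 1.

1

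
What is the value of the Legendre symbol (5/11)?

Reciprocity: 5 ≡ 1 and 11 ≡ 3 (mod 4), so (5/11) = +(11/5).
Reduce top mod 5: now compute (1/5).
Reached (1/5) = 1. Collecting the sign flips along the way, the symbol is +1.

1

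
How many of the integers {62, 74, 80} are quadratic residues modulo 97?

(62/97) = +1 → QR.
(74/97) = -1 → non-residue.
(80/97) = -1 → non-residue.
Total quadratic residues among the 3: 1.

1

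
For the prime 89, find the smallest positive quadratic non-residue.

(2/89) = +1, so 2 is a residue.
(3/89) = −1, so 3 is the smallest positive non-residue mod 89.

3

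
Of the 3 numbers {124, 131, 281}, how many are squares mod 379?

1

(124/379) = -1 → non-residue.
(131/379) = -1 → non-residue.
(281/379) = +1 → QR.
Total quadratic residues among the 3: 1.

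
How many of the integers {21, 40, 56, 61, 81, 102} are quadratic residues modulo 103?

3

(21/103) = -1 → non-residue.
(40/103) = -1 → non-residue.
(56/103) = +1 → QR.
(61/103) = +1 → QR.
(81/103) = +1 → QR.
(102/103) = -1 → non-residue.
Total quadratic residues among the 6: 3.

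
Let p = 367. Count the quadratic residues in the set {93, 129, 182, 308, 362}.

3

(93/367) = -1 → non-residue.
(129/367) = +1 → QR.
(182/367) = +1 → QR.
(308/367) = -1 → non-residue.
(362/367) = +1 → QR.
Total quadratic residues among the 5: 3.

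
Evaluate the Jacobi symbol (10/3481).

1

Pull out 2: since 3481 ≡ 1 (mod 8), (2/3481) = +1.
Reciprocity: 5 ≡ 1 and 3481 ≡ 1 (mod 4), so (5/3481) = +(3481/5).
Reduce top mod 5: now compute (1/5).
Reached (1/5) = 1. Collecting the sign flips along the way, the symbol is +1.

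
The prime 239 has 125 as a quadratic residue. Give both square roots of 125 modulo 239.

84, 155

Since 239 ≡ 3 (mod 4), a square root of 125 is 125^((239+1)/4) = 125^60 mod 239.
Repeated squaring: 125^2≡90, 125^4≡213, 125^8≡198, 125^16≡8, 125^32≡64 (mod 239).
125^60 = 125^(32+16+8+4) ≡ 155 (mod 239).
Check: 155² = 24025 ≡ 125 (mod 239). The two roots are 84 and 155.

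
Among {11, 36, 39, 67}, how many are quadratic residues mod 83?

2

(11/83) = +1 → QR.
(36/83) = +1 → QR.
(39/83) = -1 → non-residue.
(67/83) = -1 → non-residue.
Total quadratic residues among the 4: 2.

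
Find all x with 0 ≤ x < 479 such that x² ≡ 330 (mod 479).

225, 254

Since 479 ≡ 3 (mod 4), a square root of 330 is 330^((479+1)/4) = 330^120 mod 479.
Repeated squaring: 330^2≡167, 330^4≡107, 330^8≡432, 330^16≡293, 330^32≡108, 330^64≡168 (mod 479).
330^120 = 330^(64+32+16+8) ≡ 225 (mod 479).
Check: 225² = 50625 ≡ 330 (mod 479). The two roots are 225 and 254.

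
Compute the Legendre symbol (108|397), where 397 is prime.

Pull out 2^2: since 397 ≡ 5 (mod 8), (2/397) = -1, so (2/397)^2 = +1.
Reciprocity: 27 ≡ 3 and 397 ≡ 1 (mod 4), so (27/397) = +(397/27).
Reduce top mod 27: now compute (19/27).
Reciprocity: 19 ≡ 3 and 27 ≡ 3 (mod 4), so (19/27) = −(27/19).
Reduce top mod 19: now compute (8/19).
Pull out 2^3: since 19 ≡ 3 (mod 8), (2/19) = -1, so (2/19)^3 = -1.
Reached (1/19) = 1. Collecting the sign flips along the way, the symbol is +1.

1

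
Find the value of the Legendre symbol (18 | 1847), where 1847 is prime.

Pull out 2: since 1847 ≡ 7 (mod 8), (2/1847) = +1.
Reciprocity: 9 ≡ 1 and 1847 ≡ 3 (mod 4), so (9/1847) = +(1847/9).
Reduce top mod 9: now compute (2/9).
Pull out 2: since 9 ≡ 1 (mod 8), (2/9) = +1.
Reached (1/9) = 1. Collecting the sign flips along the way, the symbol is +1.

1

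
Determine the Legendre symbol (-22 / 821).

Euler's criterion: (-22/821) ≡ 799^410 (mod 821).
799^2 ≡ 484 (mod 821)
799^4 ≡ 271 (mod 821)
799^8 ≡ 372 (mod 821)
799^16 ≡ 456 (mod 821)
799^32 ≡ 223 (mod 821)
799^64 ≡ 469 (mod 821)
799^128 ≡ 754 (mod 821)
799^256 ≡ 384 (mod 821)
799^410 = 799^(256+128+16+8+2) ≡ 1 (mod 821).
Result is 1, so (-22/821) = 1.

1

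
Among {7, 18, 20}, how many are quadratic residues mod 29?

(7/29) = +1 → QR.
(18/29) = -1 → non-residue.
(20/29) = +1 → QR.
Total quadratic residues among the 3: 2.

2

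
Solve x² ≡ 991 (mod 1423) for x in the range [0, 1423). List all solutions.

Since 1423 ≡ 3 (mod 4), a square root of 991 is 991^((1423+1)/4) = 991^356 mod 1423.
Repeated squaring: 991^2≡211, 991^4≡408, 991^8≡1396, 991^16≡729, 991^32≡662, 991^64≡1383, 991^128≡177, 991^256≡23 (mod 1423).
991^356 = 991^(256+64+32+4) ≡ 209 (mod 1423).
Check: 209² = 43681 ≡ 991 (mod 1423). The two roots are 209 and 1214.

209, 1214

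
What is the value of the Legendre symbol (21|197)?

-1

Reciprocity: 21 ≡ 1 and 197 ≡ 1 (mod 4), so (21/197) = +(197/21).
Reduce top mod 21: now compute (8/21).
Pull out 2^3: since 21 ≡ 5 (mod 8), (2/21) = -1, so (2/21)^3 = -1.
Reached (1/21) = 1. Collecting the sign flips along the way, the symbol is -1.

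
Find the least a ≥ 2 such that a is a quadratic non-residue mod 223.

(2/223) = +1, so 2 is a residue.
(3/223) = −1, so 3 is the smallest positive non-residue mod 223.

3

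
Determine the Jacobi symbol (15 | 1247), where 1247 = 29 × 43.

Reciprocity: 15 ≡ 3 and 1247 ≡ 3 (mod 4), so (15/1247) = −(1247/15).
Reduce top mod 15: now compute (2/15).
Pull out 2: since 15 ≡ 7 (mod 8), (2/15) = +1.
Reached (1/15) = 1. Collecting the sign flips along the way, the symbol is -1.

-1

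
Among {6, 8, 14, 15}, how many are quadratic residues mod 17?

2

(6/17) = -1 → non-residue.
(8/17) = +1 → QR.
(14/17) = -1 → non-residue.
(15/17) = +1 → QR.
Total quadratic residues among the 4: 2.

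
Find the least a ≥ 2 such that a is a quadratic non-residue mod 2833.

5

(2/2833) = +1, so 2 is a residue.
(3/2833) = +1, so 3 is a residue.
(4/2833) = +1, so 4 is a residue.
(5/2833) = −1, so 5 is the smallest positive non-residue mod 2833.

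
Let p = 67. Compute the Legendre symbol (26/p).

Euler's criterion: (26/67) ≡ 26^33 (mod 67).
26^2 ≡ 6 (mod 67)
26^4 ≡ 36 (mod 67)
26^8 ≡ 23 (mod 67)
26^16 ≡ 60 (mod 67)
26^32 ≡ 49 (mod 67)
26^33 = 26^(32+1) ≡ 1 (mod 67).
Result is 1, so (26/67) = 1.

1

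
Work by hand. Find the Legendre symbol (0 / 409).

0

Top reduces to 0: gcd > 1, so the symbol is 0.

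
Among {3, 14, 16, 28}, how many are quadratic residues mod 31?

(3/31) = -1 → non-residue.
(14/31) = +1 → QR.
(16/31) = +1 → QR.
(28/31) = +1 → QR.
Total quadratic residues among the 4: 3.

3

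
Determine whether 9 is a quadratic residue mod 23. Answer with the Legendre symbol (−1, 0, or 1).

Reciprocity: 9 ≡ 1 and 23 ≡ 3 (mod 4), so (9/23) = +(23/9).
Reduce top mod 9: now compute (5/9).
Reciprocity: 5 ≡ 1 and 9 ≡ 1 (mod 4), so (5/9) = +(9/5).
Reduce top mod 5: now compute (4/5).
Pull out 2^2: since 5 ≡ 5 (mod 8), (2/5) = -1, so (2/5)^2 = +1.
Reached (1/5) = 1. Collecting the sign flips along the way, the symbol is +1.

1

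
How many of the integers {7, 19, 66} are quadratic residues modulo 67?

(7/67) = -1 → non-residue.
(19/67) = +1 → QR.
(66/67) = -1 → non-residue.
Total quadratic residues among the 3: 1.

1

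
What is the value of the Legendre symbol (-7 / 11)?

1

First reduce: -7 ≡ 4 (mod 11).
Pull out 2^2: since 11 ≡ 3 (mod 8), (2/11) = -1, so (2/11)^2 = +1.
Reached (1/11) = 1. Collecting the sign flips along the way, the symbol is +1.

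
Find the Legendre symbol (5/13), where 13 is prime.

-1

Reciprocity: 5 ≡ 1 and 13 ≡ 1 (mod 4), so (5/13) = +(13/5).
Reduce top mod 5: now compute (3/5).
Reciprocity: 3 ≡ 3 and 5 ≡ 1 (mod 4), so (3/5) = +(5/3).
Reduce top mod 3: now compute (2/3).
Pull out 2: since 3 ≡ 3 (mod 8), (2/3) = -1.
Reached (1/3) = 1. Collecting the sign flips along the way, the symbol is -1.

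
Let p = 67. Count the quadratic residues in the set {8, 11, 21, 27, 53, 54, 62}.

3

(8/67) = -1 → non-residue.
(11/67) = -1 → non-residue.
(21/67) = +1 → QR.
(27/67) = -1 → non-residue.
(53/67) = -1 → non-residue.
(54/67) = +1 → QR.
(62/67) = +1 → QR.
Total quadratic residues among the 7: 3.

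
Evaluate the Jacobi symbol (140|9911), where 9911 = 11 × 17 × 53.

Pull out 2^2: since 9911 ≡ 7 (mod 8), (2/9911) = +1, so (2/9911)^2 = +1.
Reciprocity: 35 ≡ 3 and 9911 ≡ 3 (mod 4), so (35/9911) = −(9911/35).
Reduce top mod 35: now compute (6/35).
Pull out 2: since 35 ≡ 3 (mod 8), (2/35) = -1.
Reciprocity: 3 ≡ 3 and 35 ≡ 3 (mod 4), so (3/35) = −(35/3).
Reduce top mod 3: now compute (2/3).
Pull out 2: since 3 ≡ 3 (mod 8), (2/3) = -1.
Reached (1/3) = 1. Collecting the sign flips along the way, the symbol is +1.

1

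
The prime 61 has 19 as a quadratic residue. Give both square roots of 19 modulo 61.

61 ≡ 1 (mod 4), so we find a root by search.
Trying successive values, 18² = 324 ≡ 19 (mod 61). The other root is 61 − 18 = 43.

18, 43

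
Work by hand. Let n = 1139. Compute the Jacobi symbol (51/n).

0

Reciprocity: 51 ≡ 3 and 1139 ≡ 3 (mod 4), so (51/1139) = −(1139/51).
Reduce top mod 51: now compute (17/51).
Reciprocity: 17 ≡ 1 and 51 ≡ 3 (mod 4), so (17/51) = +(51/17).
Reduce top mod 17: now compute (0/17).
Top reduces to 0: gcd > 1, so the symbol is 0.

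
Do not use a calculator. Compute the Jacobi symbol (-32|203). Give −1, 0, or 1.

1

First reduce: -32 ≡ 171 (mod 203).
Reciprocity: 171 ≡ 3 and 203 ≡ 3 (mod 4), so (171/203) = −(203/171).
Reduce top mod 171: now compute (32/171).
Pull out 2^5: since 171 ≡ 3 (mod 8), (2/171) = -1, so (2/171)^5 = -1.
Reached (1/171) = 1. Collecting the sign flips along the way, the symbol is +1.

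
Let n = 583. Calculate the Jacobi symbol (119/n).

Reciprocity: 119 ≡ 3 and 583 ≡ 3 (mod 4), so (119/583) = −(583/119).
Reduce top mod 119: now compute (107/119).
Reciprocity: 107 ≡ 3 and 119 ≡ 3 (mod 4), so (107/119) = −(119/107).
Reduce top mod 107: now compute (12/107).
Pull out 2^2: since 107 ≡ 3 (mod 8), (2/107) = -1, so (2/107)^2 = +1.
Reciprocity: 3 ≡ 3 and 107 ≡ 3 (mod 4), so (3/107) = −(107/3).
Reduce top mod 3: now compute (2/3).
Pull out 2: since 3 ≡ 3 (mod 8), (2/3) = -1.
Reached (1/3) = 1. Collecting the sign flips along the way, the symbol is +1.

1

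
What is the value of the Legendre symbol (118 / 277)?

Euler's criterion: (118/277) ≡ 118^138 (mod 277).
118^2 ≡ 74 (mod 277)
118^4 ≡ 213 (mod 277)
118^8 ≡ 218 (mod 277)
118^16 ≡ 157 (mod 277)
118^32 ≡ 273 (mod 277)
118^64 ≡ 16 (mod 277)
118^128 ≡ 256 (mod 277)
118^138 = 118^(128+8+2) ≡ 276 (mod 277).
Result is 276 ≡ −1, so (118/277) = −1.

-1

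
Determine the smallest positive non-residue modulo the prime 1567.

(2/1567) = +1, so 2 is a residue.
(3/1567) = −1, so 3 is the smallest positive non-residue mod 1567.

3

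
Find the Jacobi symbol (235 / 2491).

0

Reciprocity: 235 ≡ 3 and 2491 ≡ 3 (mod 4), so (235/2491) = −(2491/235).
Reduce top mod 235: now compute (141/235).
Reciprocity: 141 ≡ 1 and 235 ≡ 3 (mod 4), so (141/235) = +(235/141).
Reduce top mod 141: now compute (94/141).
Pull out 2: since 141 ≡ 5 (mod 8), (2/141) = -1.
Reciprocity: 47 ≡ 3 and 141 ≡ 1 (mod 4), so (47/141) = +(141/47).
Reduce top mod 47: now compute (0/47).
Top reduces to 0: gcd > 1, so the symbol is 0.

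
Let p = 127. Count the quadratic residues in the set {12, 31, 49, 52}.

3

(12/127) = -1 → non-residue.
(31/127) = +1 → QR.
(49/127) = +1 → QR.
(52/127) = +1 → QR.
Total quadratic residues among the 4: 3.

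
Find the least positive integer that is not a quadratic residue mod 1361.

(2/1361) = +1, so 2 is a residue.
(3/1361) = −1, so 3 is the smallest positive non-residue mod 1361.

3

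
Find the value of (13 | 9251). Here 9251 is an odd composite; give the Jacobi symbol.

-1

Reciprocity: 13 ≡ 1 and 9251 ≡ 3 (mod 4), so (13/9251) = +(9251/13).
Reduce top mod 13: now compute (8/13).
Pull out 2^3: since 13 ≡ 5 (mod 8), (2/13) = -1, so (2/13)^3 = -1.
Reached (1/13) = 1. Collecting the sign flips along the way, the symbol is -1.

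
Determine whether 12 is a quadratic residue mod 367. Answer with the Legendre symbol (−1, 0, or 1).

Pull out 2^2: since 367 ≡ 7 (mod 8), (2/367) = +1, so (2/367)^2 = +1.
Reciprocity: 3 ≡ 3 and 367 ≡ 3 (mod 4), so (3/367) = −(367/3).
Reduce top mod 3: now compute (1/3).
Reached (1/3) = 1. Collecting the sign flips along the way, the symbol is -1.

-1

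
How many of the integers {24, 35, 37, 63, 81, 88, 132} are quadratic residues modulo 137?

(24/137) = -1 → non-residue.
(35/137) = -1 → non-residue.
(37/137) = +1 → QR.
(63/137) = +1 → QR.
(81/137) = +1 → QR.
(88/137) = +1 → QR.
(132/137) = -1 → non-residue.
Total quadratic residues among the 7: 4.

4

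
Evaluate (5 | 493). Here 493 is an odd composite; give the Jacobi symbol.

Reciprocity: 5 ≡ 1 and 493 ≡ 1 (mod 4), so (5/493) = +(493/5).
Reduce top mod 5: now compute (3/5).
Reciprocity: 3 ≡ 3 and 5 ≡ 1 (mod 4), so (3/5) = +(5/3).
Reduce top mod 3: now compute (2/3).
Pull out 2: since 3 ≡ 3 (mod 8), (2/3) = -1.
Reached (1/3) = 1. Collecting the sign flips along the way, the symbol is -1.

-1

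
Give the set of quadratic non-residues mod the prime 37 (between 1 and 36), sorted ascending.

2 5 6 8 13 14 15 17 18 19 20 22 23 24 29 31 32 35

Square k = 1,…,18 (k and 37−k give the same square):
1²=1, 2²=4, 3²=9, 4²=16, 5²=25, 6²=36, 7²≡12, 8²≡27, 9²≡7, 10²≡26, 11²≡10, 12²≡33, 13²≡21, 14²≡11, 15²≡3, 16²≡34, 17²≡30, 18²≡28 (mod 37).
The residues are {1, 3, 4, 7, 9, 10, 11, 12, 16, 21, 25, 26, 27, 28, 30, 33, 34, 36}; the non-residues are the remaining 18 nonzero classes.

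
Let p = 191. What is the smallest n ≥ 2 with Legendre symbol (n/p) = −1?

7

(2/191) = +1, so 2 is a residue.
(3/191) = +1, so 3 is a residue.
(4/191) = +1, so 4 is a residue.
(5/191) = +1, so 5 is a residue.
(6/191) = +1, so 6 is a residue.
(7/191) = −1, so 7 is the smallest positive non-residue mod 191.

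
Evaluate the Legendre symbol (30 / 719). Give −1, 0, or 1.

Euler's criterion: (30/719) ≡ 30^359 (mod 719).
30^2 ≡ 181 (mod 719)
30^4 ≡ 406 (mod 719)
30^8 ≡ 185 (mod 719)
30^16 ≡ 432 (mod 719)
30^32 ≡ 403 (mod 719)
30^64 ≡ 634 (mod 719)
30^128 ≡ 35 (mod 719)
30^256 ≡ 506 (mod 719)
30^359 = 30^(256+64+32+4+2+1) ≡ 1 (mod 719).
Result is 1, so (30/719) = 1.

1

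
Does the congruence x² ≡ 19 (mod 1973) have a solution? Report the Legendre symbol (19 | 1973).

Reciprocity: 19 ≡ 3 and 1973 ≡ 1 (mod 4), so (19/1973) = +(1973/19).
Reduce top mod 19: now compute (16/19).
Pull out 2^4: since 19 ≡ 3 (mod 8), (2/19) = -1, so (2/19)^4 = +1.
Reached (1/19) = 1. Collecting the sign flips along the way, the symbol is +1.

1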